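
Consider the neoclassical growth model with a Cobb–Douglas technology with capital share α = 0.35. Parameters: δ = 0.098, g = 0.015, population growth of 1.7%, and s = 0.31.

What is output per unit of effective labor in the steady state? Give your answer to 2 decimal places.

y* = 1.60

At the steady state, Δk = 0, so s·k^α = (n + g + δ)·k.
Dividing both sides by k: k^(1−α) = s / (n + g + δ).
k^0.65 = 0.31 / (0.017 + 0.015 + 0.098) = 0.31 / 0.130 = 2.3846
k* = 2.3846^(1/0.65) ≈ 3.8075
y* = (k*)^α = 3.8075^0.35 ≈ 1.5967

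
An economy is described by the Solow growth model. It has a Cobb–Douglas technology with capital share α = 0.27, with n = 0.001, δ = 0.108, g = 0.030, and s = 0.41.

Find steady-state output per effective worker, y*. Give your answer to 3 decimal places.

y* ≈ 1.492

At the steady state, Δk = 0, so s·k^α = (n + g + δ)·k.
Rearranging, k^(1−α) = s / (n + g + δ).
k^0.73 = 0.41 / (0.001 + 0.030 + 0.108) = 0.41 / 0.139 = 2.9496
k* = 2.9496^(1/0.73) ≈ 4.4006
y* = (k*)^α = 4.4006^0.27 ≈ 1.4919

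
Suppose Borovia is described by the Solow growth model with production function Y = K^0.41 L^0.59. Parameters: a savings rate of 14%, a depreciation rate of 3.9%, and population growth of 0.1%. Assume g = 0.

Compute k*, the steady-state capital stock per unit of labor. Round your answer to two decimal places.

At the steady state, Δk = 0, so s·k^α = (n + δ)·k.
Rearranging, k^(1−α) = s / (n + δ).
k^0.59 = 0.14 / (0.001 + 0.039) = 0.14 / 0.040 = 3.5000
k* = 3.5000^(1/0.59) ≈ 8.3589

k* ≈ 8.36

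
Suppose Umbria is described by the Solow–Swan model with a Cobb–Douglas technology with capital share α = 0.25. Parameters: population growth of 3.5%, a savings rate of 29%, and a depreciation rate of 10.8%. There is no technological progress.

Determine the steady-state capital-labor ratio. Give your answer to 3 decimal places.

At the steady state, Δk = 0, so s·k^α = (n + δ)·k.
Rearranging, k^(1−α) = s / (n + δ).
k^0.75 = 0.29 / (0.035 + 0.108) = 0.29 / 0.143 = 2.0280
k* = 2.0280^(1/0.75) ≈ 2.5670

k* ≈ 2.567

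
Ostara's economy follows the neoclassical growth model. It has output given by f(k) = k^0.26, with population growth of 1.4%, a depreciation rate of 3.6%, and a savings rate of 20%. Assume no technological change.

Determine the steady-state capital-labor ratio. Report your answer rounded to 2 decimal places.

Steady state requires s·f(k) = (n + δ)·k, i.e. s·k^α = (n + δ)·k.
Rearranging, k^(1−α) = s / (n + δ).
k^0.74 = 0.20 / (0.014 + 0.036) = 0.20 / 0.050 = 4.0000
k* = 4.0000^(1/0.74) ≈ 6.5102

k* = 6.51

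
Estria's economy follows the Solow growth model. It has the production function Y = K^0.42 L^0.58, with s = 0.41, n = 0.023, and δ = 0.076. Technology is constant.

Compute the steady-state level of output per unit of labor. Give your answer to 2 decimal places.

Steady state requires s·f(k) = (n + δ)·k, i.e. s·k^α = (n + δ)·k.
Dividing both sides by k: k^(1−α) = s / (n + δ).
k^0.58 = 0.41 / (0.023 + 0.076) = 0.41 / 0.099 = 4.1414
k* = 4.1414^(1/0.58) ≈ 11.5890
y* = (k*)^α = 11.5890^0.42 ≈ 2.7983

y* ≈ 2.80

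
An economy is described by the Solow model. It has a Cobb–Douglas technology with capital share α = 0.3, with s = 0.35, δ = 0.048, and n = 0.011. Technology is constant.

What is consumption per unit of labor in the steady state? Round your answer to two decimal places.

c* = 1.39

Steady state requires s·f(k) = (n + δ)·k, i.e. s·k^α = (n + δ)·k.
Dividing both sides by k: k^(1−α) = s / (n + δ).
k^0.7 = 0.35 / (0.011 + 0.048) = 0.35 / 0.059 = 5.9322
k* = 5.9322^(1/0.7) ≈ 12.7231
y* = (k*)^α = 12.7231^0.3 ≈ 2.1448
c* = (1 − s)·y* = (1 − 0.35) × 2.1448 ≈ 1.3941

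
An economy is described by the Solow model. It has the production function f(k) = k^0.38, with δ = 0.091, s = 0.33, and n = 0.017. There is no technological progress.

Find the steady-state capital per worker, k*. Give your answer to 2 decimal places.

Steady state requires s·f(k) = (n + δ)·k, i.e. s·k^α = (n + δ)·k.
Dividing both sides by k: k^(1−α) = s / (n + δ).
k^0.62 = 0.33 / (0.017 + 0.091) = 0.33 / 0.108 = 3.0556
k* = 3.0556^(1/0.62) ≈ 6.0592

k* = 6.06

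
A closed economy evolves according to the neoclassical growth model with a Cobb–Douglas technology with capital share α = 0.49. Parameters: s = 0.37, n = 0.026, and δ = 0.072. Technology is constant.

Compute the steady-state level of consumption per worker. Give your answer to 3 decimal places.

c* = 2.258

At the steady state, Δk = 0, so s·k^α = (n + δ)·k.
Dividing both sides by k: k^(1−α) = s / (n + δ).
k^0.51 = 0.37 / (0.026 + 0.072) = 0.37 / 0.098 = 3.7755
k* = 3.7755^(1/0.51) ≈ 13.5308
y* = (k*)^α = 13.5308^0.49 ≈ 3.5838
c* = (1 − s)·y* = (1 − 0.37) × 3.5838 ≈ 2.2578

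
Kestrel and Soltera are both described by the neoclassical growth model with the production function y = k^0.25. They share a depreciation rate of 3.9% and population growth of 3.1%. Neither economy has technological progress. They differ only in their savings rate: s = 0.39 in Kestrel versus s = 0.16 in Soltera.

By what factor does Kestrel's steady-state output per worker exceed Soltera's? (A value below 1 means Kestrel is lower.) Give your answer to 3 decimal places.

Steady-state y* = [s/(n + δ)]^(α/(1−α)), so the ratio is [ (s_K/(n + δ)_K) / (s_S/(n + δ)_S) ]^0.3333.
s_K/(n + δ)_K = 0.39/0.070 = 5.5714; s_S/(n + δ)_S = 0.16/0.070 = 2.2857.
Ratio = (5.5714/2.2857)^0.3333 = 2.4375^0.3333 ≈ 1.3458

ratio ≈ 1.346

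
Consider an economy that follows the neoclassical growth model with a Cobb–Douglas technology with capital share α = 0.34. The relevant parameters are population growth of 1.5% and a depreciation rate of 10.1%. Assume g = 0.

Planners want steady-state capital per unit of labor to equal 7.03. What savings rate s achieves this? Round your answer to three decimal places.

At the steady state, Δk = 0, so s·k^α = (n + δ)·k.
So s / (n + δ) = (k*)^(1−α) = 7.03^0.66 = 3.6224.
Therefore s = 3.6224 × (n + δ) = 3.6224 × 0.116 = 0.4202.

s ≈ 0.420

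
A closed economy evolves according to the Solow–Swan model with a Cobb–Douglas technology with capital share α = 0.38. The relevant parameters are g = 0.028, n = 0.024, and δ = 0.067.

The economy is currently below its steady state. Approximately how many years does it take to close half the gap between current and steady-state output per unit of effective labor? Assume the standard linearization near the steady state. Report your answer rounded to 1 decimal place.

Near the steady state the convergence rate is λ = (1 − α)(n + g + δ).
λ = (1 − 0.38) × 0.119 = 0.62 × 0.119 = 0.07378
Half-life = ln 2 / λ = 0.6931 / 0.07378 ≈ 9.39 years

about 9.4 years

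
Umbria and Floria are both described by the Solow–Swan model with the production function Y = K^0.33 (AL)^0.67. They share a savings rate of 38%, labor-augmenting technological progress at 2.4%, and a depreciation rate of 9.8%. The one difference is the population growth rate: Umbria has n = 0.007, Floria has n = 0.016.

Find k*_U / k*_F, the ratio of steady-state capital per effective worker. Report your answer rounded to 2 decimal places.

k*_U / k*_F ≈ 1.11

Steady-state k* = [s/(n + g + δ)]^(1/(1−α)), so the ratio is [ (s_U/(n + g + δ)_U) / (s_F/(n + g + δ)_F) ]^1.4925.
s_U/(n + g + δ)_U = 0.38/0.129 = 2.9457; s_F/(n + g + δ)_F = 0.38/0.138 = 2.7536.
Ratio = (2.9457/2.7536)^1.4925 = 1.0698^1.4925 ≈ 1.1059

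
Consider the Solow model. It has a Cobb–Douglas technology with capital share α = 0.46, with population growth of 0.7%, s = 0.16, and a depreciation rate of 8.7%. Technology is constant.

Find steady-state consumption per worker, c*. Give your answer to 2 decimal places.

c* ≈ 1.32

In steady state, investment equals break-even investment: s·k^α = (n + δ)·k.
Dividing both sides by k: k^(1−α) = s / (n + δ).
k^0.54 = 0.16 / (0.007 + 0.087) = 0.16 / 0.094 = 1.7021
k* = 1.7021^(1/0.54) ≈ 2.6776
y* = (k*)^α = 2.6776^0.46 ≈ 1.5731
c* = (1 − s)·y* = (1 − 0.16) × 1.5731 ≈ 1.3214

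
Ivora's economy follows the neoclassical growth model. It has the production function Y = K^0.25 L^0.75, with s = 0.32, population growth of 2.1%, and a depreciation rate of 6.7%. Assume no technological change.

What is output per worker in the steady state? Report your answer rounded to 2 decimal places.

In steady state, investment equals break-even investment: s·k^α = (n + δ)·k.
Dividing both sides by k: k^(1−α) = s / (n + δ).
k^0.75 = 0.32 / (0.021 + 0.067) = 0.32 / 0.088 = 3.6364
k* = 3.6364^(1/0.75) ≈ 5.5919
y* = (k*)^α = 5.5919^0.25 ≈ 1.5378

y* ≈ 1.54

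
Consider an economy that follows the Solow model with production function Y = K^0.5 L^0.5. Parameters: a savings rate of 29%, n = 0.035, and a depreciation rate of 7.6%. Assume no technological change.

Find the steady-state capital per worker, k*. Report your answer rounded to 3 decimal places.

Steady state requires s·f(k) = (n + δ)·k, i.e. s·k^α = (n + δ)·k.
Rearranging, k^(1−α) = s / (n + δ).
k^0.5 = 0.29 / (0.035 + 0.076) = 0.29 / 0.111 = 2.6126
k* = 2.6126^(1/0.5) ≈ 6.8257

k* = 6.826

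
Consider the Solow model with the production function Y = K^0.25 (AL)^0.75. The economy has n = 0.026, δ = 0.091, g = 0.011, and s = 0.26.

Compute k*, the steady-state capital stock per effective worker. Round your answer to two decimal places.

In steady state, investment equals break-even investment: s·k^α = (n + g + δ)·k.
Dividing both sides by k: k^(1−α) = s / (n + g + δ).
k^0.75 = 0.26 / (0.026 + 0.011 + 0.091) = 0.26 / 0.128 = 2.0313
k* = 2.0313^(1/0.75) ≈ 2.5726

k* = 2.57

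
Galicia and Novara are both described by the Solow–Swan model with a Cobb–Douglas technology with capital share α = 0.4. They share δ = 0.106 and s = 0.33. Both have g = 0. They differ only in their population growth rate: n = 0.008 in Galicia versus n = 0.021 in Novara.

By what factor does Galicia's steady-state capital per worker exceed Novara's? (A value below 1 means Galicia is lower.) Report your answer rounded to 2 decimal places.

ratio ≈ 1.20

Steady-state k* = [s/(n + δ)]^(1/(1−α)), so the ratio is [ (s_G/(n + δ)_G) / (s_N/(n + δ)_N) ]^1.6667.
s_G/(n + δ)_G = 0.33/0.114 = 2.8947; s_N/(n + δ)_N = 0.33/0.127 = 2.5984.
Ratio = (2.8947/2.5984)^1.6667 = 1.1140^1.6667 ≈ 1.1971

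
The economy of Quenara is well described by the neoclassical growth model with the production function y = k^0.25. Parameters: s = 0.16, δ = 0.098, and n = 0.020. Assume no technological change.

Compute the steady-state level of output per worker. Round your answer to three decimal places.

At the steady state, Δk = 0, so s·k^α = (n + δ)·k.
Dividing both sides by k: k^(1−α) = s / (n + δ).
k^0.75 = 0.16 / (0.020 + 0.098) = 0.16 / 0.118 = 1.3559
k* = 1.3559^(1/0.75) ≈ 1.5007
y* = (k*)^α = 1.5007^0.25 ≈ 1.1068

y* = 1.107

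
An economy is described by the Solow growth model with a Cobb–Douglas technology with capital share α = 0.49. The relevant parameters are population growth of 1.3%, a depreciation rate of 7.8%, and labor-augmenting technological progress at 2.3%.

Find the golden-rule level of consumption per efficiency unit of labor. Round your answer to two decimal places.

At the golden rule, f'(k) = n + g + δ, so α·k^(α−1) = n + g + δ and k_gold = (α/(n + g + δ))^(1/(1−α)).
k_gold = (0.49/0.114)^(1/0.51) = 4.2982^1.9608 ≈ 17.4481
c_gold = f(k_gold) − (n + g + δ)·k_gold = 4.0594 − 0.114×17.4481 ≈ 2.0703

c_gold ≈ 2.07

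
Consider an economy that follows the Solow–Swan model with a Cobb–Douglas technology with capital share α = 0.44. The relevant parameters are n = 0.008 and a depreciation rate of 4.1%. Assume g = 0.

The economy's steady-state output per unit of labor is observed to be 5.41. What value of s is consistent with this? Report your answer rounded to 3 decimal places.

s ≈ 0.420

At the steady state, Δk = 0, so s·k^α = (n + δ)·k.
Since y* = [s/(n + δ)]^(α/(1−α)), we have s/(n + δ) = (y*)^((1−α)/α) = 5.41^1.2727 = 8.5731.
Therefore s = 8.5731 × (n + δ) = 8.5731 × 0.049 = 0.4201.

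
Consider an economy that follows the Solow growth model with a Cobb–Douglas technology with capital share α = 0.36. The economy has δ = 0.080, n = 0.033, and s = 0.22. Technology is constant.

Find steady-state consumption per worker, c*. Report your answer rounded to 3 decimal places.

c* = 1.135

Steady state requires s·f(k) = (n + δ)·k, i.e. s·k^α = (n + δ)·k.
Rearranging, k^(1−α) = s / (n + δ).
k^0.64 = 0.22 / (0.033 + 0.080) = 0.22 / 0.113 = 1.9469
k* = 1.9469^(1/0.64) ≈ 2.8320
y* = (k*)^α = 2.8320^0.36 ≈ 1.4546
c* = (1 − s)·y* = (1 − 0.22) × 1.4546 ≈ 1.1346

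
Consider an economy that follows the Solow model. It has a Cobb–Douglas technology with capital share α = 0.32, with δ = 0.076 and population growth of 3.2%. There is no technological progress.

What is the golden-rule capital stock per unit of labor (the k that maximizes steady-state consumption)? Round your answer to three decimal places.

k_gold ≈ 4.940

The golden rule sets f'(k) = n + δ, i.e. α·k^(α−1) = n + δ.
So k^(1−α) = α / (n + δ) = 0.32 / 0.108 = 2.9630.
k_gold = 2.9630^(1/0.68) ≈ 4.9400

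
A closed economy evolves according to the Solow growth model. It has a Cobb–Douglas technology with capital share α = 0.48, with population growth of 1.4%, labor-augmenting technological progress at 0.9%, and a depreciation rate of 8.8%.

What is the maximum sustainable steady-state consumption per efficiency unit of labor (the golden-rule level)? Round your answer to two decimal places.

At the golden rule, f'(k) = n + g + δ, so α·k^(α−1) = n + g + δ and k_gold = (α/(n + g + δ))^(1/(1−α)).
k_gold = (0.48/0.111)^(1/0.52) = 4.3243^1.9231 ≈ 16.7082
c_gold = f(k_gold) − (n + g + δ)·k_gold = 3.8637 − 0.111×16.7082 ≈ 2.0091

c_gold ≈ 2.01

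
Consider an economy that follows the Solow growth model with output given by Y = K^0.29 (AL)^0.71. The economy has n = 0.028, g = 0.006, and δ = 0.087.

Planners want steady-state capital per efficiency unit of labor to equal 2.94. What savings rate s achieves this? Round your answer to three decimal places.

s ≈ 0.260

At the steady state, Δk = 0, so s·k^α = (n + g + δ)·k.
So s / (n + g + δ) = (k*)^(1−α) = 2.94^0.71 = 2.1504.
Therefore s = 2.1504 × (n + g + δ) = 2.1504 × 0.121 = 0.2602.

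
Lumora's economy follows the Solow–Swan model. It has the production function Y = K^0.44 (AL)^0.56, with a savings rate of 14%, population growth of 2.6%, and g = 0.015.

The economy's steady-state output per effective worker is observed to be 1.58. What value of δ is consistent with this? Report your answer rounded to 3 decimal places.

δ ≈ 0.037

At the steady state, Δk = 0, so s·k^α = (n + g + δ)·k.
Since y* = [s/(n + g + δ)]^(α/(1−α)), we have s/(n + g + δ) = (y*)^((1−α)/α) = 1.58^1.2727 = 1.7899.
Therefore n + g + δ = s / 1.7899 = 0.14 / 1.7899 = 0.0782, so δ = 0.0782 − 0.041 = 0.0372.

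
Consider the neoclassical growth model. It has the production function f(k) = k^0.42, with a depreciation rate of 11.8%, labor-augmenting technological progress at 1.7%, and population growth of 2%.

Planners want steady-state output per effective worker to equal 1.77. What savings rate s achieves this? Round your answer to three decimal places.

s ≈ 0.341

Steady state requires s·f(k) = (n + g + δ)·k, i.e. s·k^α = (n + g + δ)·k.
Since y* = [s/(n + g + δ)]^(α/(1−α)), we have s/(n + g + δ) = (y*)^((1−α)/α) = 1.77^1.381 = 2.2001.
Therefore s = 2.2001 × (n + g + δ) = 2.2001 × 0.155 = 0.3410.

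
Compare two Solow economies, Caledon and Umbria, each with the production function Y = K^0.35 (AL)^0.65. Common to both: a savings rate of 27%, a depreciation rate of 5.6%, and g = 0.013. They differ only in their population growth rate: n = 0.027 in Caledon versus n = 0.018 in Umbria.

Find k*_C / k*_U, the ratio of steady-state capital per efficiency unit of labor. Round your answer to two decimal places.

ratio ≈ 0.86

Steady-state k* = [s/(n + g + δ)]^(1/(1−α)), so the ratio is [ (s_C/(n + g + δ)_C) / (s_U/(n + g + δ)_U) ]^1.5385.
s_C/(n + g + δ)_C = 0.27/0.096 = 2.8125; s_U/(n + g + δ)_U = 0.27/0.087 = 3.1034.
Ratio = (2.8125/3.1034)^1.5385 = 0.9063^1.5385 ≈ 0.8595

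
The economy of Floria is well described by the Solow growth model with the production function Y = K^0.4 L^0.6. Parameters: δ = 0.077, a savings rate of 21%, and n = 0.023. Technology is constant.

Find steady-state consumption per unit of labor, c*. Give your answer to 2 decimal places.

c* = 1.30

At the steady state, Δk = 0, so s·k^α = (n + δ)·k.
Dividing both sides by k: k^(1−α) = s / (n + δ).
k^0.6 = 0.21 / (0.023 + 0.077) = 0.21 / 0.100 = 2.1000
k* = 2.1000^(1/0.6) ≈ 3.4438
y* = (k*)^α = 3.4438^0.4 ≈ 1.6399
c* = (1 − s)·y* = (1 − 0.21) × 1.6399 ≈ 1.2955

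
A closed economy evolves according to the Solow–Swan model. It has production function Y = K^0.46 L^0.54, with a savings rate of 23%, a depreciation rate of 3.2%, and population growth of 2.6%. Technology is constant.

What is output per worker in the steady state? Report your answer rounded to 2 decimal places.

Steady state requires s·f(k) = (n + δ)·k, i.e. s·k^α = (n + δ)·k.
Dividing both sides by k: k^(1−α) = s / (n + δ).
k^0.54 = 0.23 / (0.026 + 0.032) = 0.23 / 0.058 = 3.9655
k* = 3.9655^(1/0.54) ≈ 12.8221
y* = (k*)^α = 12.8221^0.46 ≈ 3.2334

y* = 3.23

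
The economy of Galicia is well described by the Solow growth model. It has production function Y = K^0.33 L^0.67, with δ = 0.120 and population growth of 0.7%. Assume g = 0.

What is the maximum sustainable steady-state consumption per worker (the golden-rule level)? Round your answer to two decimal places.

c_gold ≈ 1.07

At the golden rule, f'(k) = n + δ, so α·k^(α−1) = n + δ and k_gold = (α/(n + δ))^(1/(1−α)).
k_gold = (0.33/0.127)^(1/0.67) = 2.5984^1.4925 ≈ 4.1586
c_gold = f(k_gold) − (n + δ)·k_gold = 1.6005 − 0.127×4.1586 ≈ 1.0724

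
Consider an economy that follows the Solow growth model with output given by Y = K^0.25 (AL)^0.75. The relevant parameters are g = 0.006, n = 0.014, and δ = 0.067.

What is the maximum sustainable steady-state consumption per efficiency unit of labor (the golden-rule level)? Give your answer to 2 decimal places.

c_gold ≈ 1.07

At the golden rule, f'(k) = n + g + δ, so α·k^(α−1) = n + g + δ and k_gold = (α/(n + g + δ))^(1/(1−α)).
k_gold = (0.25/0.087)^(1/0.75) = 2.8736^1.3333 ≈ 4.0853
c_gold = f(k_gold) − (n + g + δ)·k_gold = 1.4217 − 0.087×4.0853 ≈ 1.0663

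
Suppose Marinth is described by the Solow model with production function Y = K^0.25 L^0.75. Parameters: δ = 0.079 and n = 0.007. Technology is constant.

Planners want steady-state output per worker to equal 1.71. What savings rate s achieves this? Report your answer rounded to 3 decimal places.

Steady state requires s·f(k) = (n + δ)·k, i.e. s·k^α = (n + δ)·k.
Since y* = [s/(n + δ)]^(α/(1−α)), we have s/(n + δ) = (y*)^((1−α)/α) = 1.71^3 = 5.0002.
Therefore s = 5.0002 × (n + δ) = 5.0002 × 0.086 = 0.4300.

s ≈ 0.430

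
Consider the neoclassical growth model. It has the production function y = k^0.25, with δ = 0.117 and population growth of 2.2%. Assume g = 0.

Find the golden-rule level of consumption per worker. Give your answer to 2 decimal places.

c_gold ≈ 0.91

At the golden rule, f'(k) = n + δ, so α·k^(α−1) = n + δ and k_gold = (α/(n + δ))^(1/(1−α)).
k_gold = (0.25/0.139)^(1/0.75) = 1.7986^1.3333 ≈ 2.1873
c_gold = f(k_gold) − (n + δ)·k_gold = 1.2161 − 0.139×2.1873 ≈ 0.9121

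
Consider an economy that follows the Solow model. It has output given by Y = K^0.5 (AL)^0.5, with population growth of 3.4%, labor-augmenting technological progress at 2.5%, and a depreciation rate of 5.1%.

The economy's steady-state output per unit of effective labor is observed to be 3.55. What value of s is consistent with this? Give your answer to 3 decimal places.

s ≈ 0.391

In steady state, investment equals break-even investment: s·k^α = (n + g + δ)·k.
Since y* = [s/(n + g + δ)]^(α/(1−α)), we have s/(n + g + δ) = (y*)^((1−α)/α) = 3.55^1 = 3.5500.
Therefore s = 3.5500 × (n + g + δ) = 3.5500 × 0.110 = 0.3905.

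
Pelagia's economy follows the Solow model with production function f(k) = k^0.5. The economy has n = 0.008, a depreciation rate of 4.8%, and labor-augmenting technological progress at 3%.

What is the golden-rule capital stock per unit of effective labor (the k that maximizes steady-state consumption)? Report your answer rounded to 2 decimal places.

k_gold ≈ 33.80

The golden rule sets f'(k) = n + g + δ, i.e. α·k^(α−1) = n + g + δ.
So k^(1−α) = α / (n + g + δ) = 0.5 / 0.086 = 5.8140.
k_gold = 5.8140^(1/0.5) ≈ 33.8026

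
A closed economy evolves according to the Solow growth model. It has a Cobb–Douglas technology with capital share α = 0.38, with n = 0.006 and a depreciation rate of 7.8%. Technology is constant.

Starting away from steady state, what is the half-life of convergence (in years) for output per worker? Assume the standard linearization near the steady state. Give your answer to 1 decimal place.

about 13.3 years

Near the steady state the convergence rate is λ = (1 − α)(n + δ).
λ = (1 − 0.38) × 0.084 = 0.62 × 0.084 = 0.05208
Half-life = ln 2 / λ = 0.6931 / 0.05208 ≈ 13.31 years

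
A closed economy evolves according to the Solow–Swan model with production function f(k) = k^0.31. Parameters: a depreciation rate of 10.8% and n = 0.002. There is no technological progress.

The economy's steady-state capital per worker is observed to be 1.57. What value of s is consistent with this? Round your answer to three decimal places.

At the steady state, Δk = 0, so s·k^α = (n + δ)·k.
So s / (n + δ) = (k*)^(1−α) = 1.57^0.69 = 1.3651.
Therefore s = 1.3651 × (n + δ) = 1.3651 × 0.110 = 0.1502.

s ≈ 0.150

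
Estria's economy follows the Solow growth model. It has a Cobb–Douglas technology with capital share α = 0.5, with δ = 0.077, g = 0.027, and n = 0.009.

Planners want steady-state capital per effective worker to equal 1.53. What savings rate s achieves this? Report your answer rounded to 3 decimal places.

At the steady state, Δk = 0, so s·k^α = (n + g + δ)·k.
So s / (n + g + δ) = (k*)^(1−α) = 1.53^0.5 = 1.2369.
Therefore s = 1.2369 × (n + g + δ) = 1.2369 × 0.113 = 0.1398.

s ≈ 0.140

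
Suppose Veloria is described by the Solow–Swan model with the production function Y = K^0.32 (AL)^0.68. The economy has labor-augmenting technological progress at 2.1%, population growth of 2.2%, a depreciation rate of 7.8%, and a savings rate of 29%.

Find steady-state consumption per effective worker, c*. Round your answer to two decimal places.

Steady state requires s·f(k) = (n + g + δ)·k, i.e. s·k^α = (n + g + δ)·k.
Rearranging, k^(1−α) = s / (n + g + δ).
k^0.68 = 0.29 / (0.022 + 0.021 + 0.078) = 0.29 / 0.121 = 2.3967
k* = 2.3967^(1/0.68) ≈ 3.6162
y* = (k*)^α = 3.6162^0.32 ≈ 1.5088
c* = (1 − s)·y* = (1 − 0.29) × 1.5088 ≈ 1.0712

c* ≈ 1.07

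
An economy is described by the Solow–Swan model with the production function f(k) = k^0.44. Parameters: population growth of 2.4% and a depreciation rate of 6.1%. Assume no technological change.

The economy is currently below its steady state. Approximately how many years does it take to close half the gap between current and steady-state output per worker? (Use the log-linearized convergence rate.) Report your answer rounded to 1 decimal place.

half-life ≈ 14.6 years

Near the steady state the convergence rate is λ = (1 − α)(n + δ).
λ = (1 − 0.44) × 0.085 = 0.56 × 0.085 = 0.0476
Half-life = ln 2 / λ = 0.6931 / 0.0476 ≈ 14.56 years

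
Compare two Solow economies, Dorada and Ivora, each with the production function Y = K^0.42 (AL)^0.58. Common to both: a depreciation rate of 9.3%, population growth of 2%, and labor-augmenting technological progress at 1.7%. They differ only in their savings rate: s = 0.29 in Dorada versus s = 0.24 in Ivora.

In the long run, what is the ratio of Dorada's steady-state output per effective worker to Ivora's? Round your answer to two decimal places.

ratio ≈ 1.15

Steady-state y* = [s/(n + g + δ)]^(α/(1−α)), so the ratio is [ (s_D/(n + g + δ)_D) / (s_I/(n + g + δ)_I) ]^0.7241.
s_D/(n + g + δ)_D = 0.29/0.130 = 2.2308; s_I/(n + g + δ)_I = 0.24/0.130 = 1.8462.
Ratio = (2.2308/1.8462)^0.7241 = 1.2083^0.7241 ≈ 1.1468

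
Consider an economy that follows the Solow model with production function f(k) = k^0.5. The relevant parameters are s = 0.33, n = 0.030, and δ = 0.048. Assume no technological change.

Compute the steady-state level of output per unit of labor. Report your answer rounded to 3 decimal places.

At the steady state, Δk = 0, so s·k^α = (n + δ)·k.
Dividing both sides by k: k^(1−α) = s / (n + δ).
k^0.5 = 0.33 / (0.030 + 0.048) = 0.33 / 0.078 = 4.2308
k* = 4.2308^(1/0.5) ≈ 17.8997
y* = (k*)^α = 17.8997^0.5 ≈ 4.2308

y* ≈ 4.231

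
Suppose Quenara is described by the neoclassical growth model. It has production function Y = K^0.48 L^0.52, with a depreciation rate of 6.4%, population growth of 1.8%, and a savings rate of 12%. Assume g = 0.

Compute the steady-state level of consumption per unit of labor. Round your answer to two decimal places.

Steady state requires s·f(k) = (n + δ)·k, i.e. s·k^α = (n + δ)·k.
Dividing both sides by k: k^(1−α) = s / (n + δ).
k^0.52 = 0.12 / (0.018 + 0.064) = 0.12 / 0.082 = 1.4634
k* = 1.4634^(1/0.52) ≈ 2.0797
y* = (k*)^α = 2.0797^0.48 ≈ 1.4212
c* = (1 − s)·y* = (1 − 0.12) × 1.4212 ≈ 1.2507

c* = 1.25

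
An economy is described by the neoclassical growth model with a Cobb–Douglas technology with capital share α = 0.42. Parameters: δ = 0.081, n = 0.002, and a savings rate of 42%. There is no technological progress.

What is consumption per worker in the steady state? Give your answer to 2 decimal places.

In steady state, investment equals break-even investment: s·k^α = (n + δ)·k.
Dividing both sides by k: k^(1−α) = s / (n + δ).
k^0.58 = 0.42 / (0.002 + 0.081) = 0.42 / 0.083 = 5.0602
k* = 5.0602^(1/0.58) ≈ 16.3713
y* = (k*)^α = 16.3713^0.42 ≈ 3.2353
c* = (1 − s)·y* = (1 − 0.42) × 3.2353 ≈ 1.8765

c* = 1.88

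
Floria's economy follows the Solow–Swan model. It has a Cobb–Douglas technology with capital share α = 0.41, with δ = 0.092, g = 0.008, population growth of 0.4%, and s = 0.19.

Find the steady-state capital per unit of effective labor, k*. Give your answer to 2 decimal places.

At the steady state, Δk = 0, so s·k^α = (n + g + δ)·k.
Dividing both sides by k: k^(1−α) = s / (n + g + δ).
k^0.59 = 0.19 / (0.004 + 0.008 + 0.092) = 0.19 / 0.104 = 1.8269
k* = 1.8269^(1/0.59) ≈ 2.7771

k* = 2.78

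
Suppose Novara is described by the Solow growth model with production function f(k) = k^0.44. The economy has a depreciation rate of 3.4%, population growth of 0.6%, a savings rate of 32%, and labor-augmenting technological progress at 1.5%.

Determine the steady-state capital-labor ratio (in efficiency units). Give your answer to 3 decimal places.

At the steady state, Δk = 0, so s·k^α = (n + g + δ)·k.
Dividing both sides by k: k^(1−α) = s / (n + g + δ).
k^0.56 = 0.32 / (0.006 + 0.015 + 0.034) = 0.32 / 0.055 = 5.8182
k* = 5.8182^(1/0.56) ≈ 23.2110

k* ≈ 23.211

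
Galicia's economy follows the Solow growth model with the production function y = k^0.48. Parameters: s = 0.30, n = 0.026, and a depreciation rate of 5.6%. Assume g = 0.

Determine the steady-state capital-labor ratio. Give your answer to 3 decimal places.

k* ≈ 12.114

At the steady state, Δk = 0, so s·k^α = (n + δ)·k.
Dividing both sides by k: k^(1−α) = s / (n + δ).
k^0.52 = 0.30 / (0.026 + 0.056) = 0.30 / 0.082 = 3.6585
k* = 3.6585^(1/0.52) ≈ 12.1137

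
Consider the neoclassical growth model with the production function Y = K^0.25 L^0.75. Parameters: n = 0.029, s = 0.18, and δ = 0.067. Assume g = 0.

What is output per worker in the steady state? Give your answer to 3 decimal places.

Steady state requires s·f(k) = (n + δ)·k, i.e. s·k^α = (n + δ)·k.
Dividing both sides by k: k^(1−α) = s / (n + δ).
k^0.75 = 0.18 / (0.029 + 0.067) = 0.18 / 0.096 = 1.8750
k* = 1.8750^(1/0.75) ≈ 2.3121
y* = (k*)^α = 2.3121^0.25 ≈ 1.2331

y* ≈ 1.233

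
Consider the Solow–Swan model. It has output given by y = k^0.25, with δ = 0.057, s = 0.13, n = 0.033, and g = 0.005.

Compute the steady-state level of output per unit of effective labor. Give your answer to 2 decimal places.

Steady state requires s·f(k) = (n + g + δ)·k, i.e. s·k^α = (n + g + δ)·k.
Dividing both sides by k: k^(1−α) = s / (n + g + δ).
k^0.75 = 0.13 / (0.033 + 0.005 + 0.057) = 0.13 / 0.095 = 1.3684
k* = 1.3684^(1/0.75) ≈ 1.5192
y* = (k*)^α = 1.5192^0.25 ≈ 1.1102

y* ≈ 1.11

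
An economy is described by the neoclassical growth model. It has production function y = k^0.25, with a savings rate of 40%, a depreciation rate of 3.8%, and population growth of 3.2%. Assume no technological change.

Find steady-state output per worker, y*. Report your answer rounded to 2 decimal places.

y* = 1.79

In steady state, investment equals break-even investment: s·k^α = (n + δ)·k.
Dividing both sides by k: k^(1−α) = s / (n + δ).
k^0.75 = 0.40 / (0.032 + 0.038) = 0.40 / 0.070 = 5.7143
k* = 5.7143^(1/0.75) ≈ 10.2161
y* = (k*)^α = 10.2161^0.25 ≈ 1.7878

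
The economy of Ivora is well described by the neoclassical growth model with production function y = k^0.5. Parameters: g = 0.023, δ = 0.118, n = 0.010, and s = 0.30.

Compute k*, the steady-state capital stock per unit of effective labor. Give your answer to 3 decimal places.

In steady state, investment equals break-even investment: s·k^α = (n + g + δ)·k.
Rearranging, k^(1−α) = s / (n + g + δ).
k^0.5 = 0.30 / (0.010 + 0.023 + 0.118) = 0.30 / 0.151 = 1.9868
k* = 1.9868^(1/0.5) ≈ 3.9474

k* ≈ 3.947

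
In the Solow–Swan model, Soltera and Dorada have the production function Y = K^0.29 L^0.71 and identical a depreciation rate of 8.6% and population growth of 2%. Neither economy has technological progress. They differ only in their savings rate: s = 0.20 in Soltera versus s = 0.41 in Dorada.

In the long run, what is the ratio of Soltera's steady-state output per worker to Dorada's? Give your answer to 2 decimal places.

Steady-state y* = [s/(n + δ)]^(α/(1−α)), so the ratio is [ (s_S/(n + δ)_S) / (s_D/(n + δ)_D) ]^0.4085.
s_S/(n + δ)_S = 0.20/0.106 = 1.8868; s_D/(n + δ)_D = 0.41/0.106 = 3.8679.
Ratio = (1.8868/3.8679)^0.4085 = 0.4878^0.4085 ≈ 0.7458

ratio ≈ 0.75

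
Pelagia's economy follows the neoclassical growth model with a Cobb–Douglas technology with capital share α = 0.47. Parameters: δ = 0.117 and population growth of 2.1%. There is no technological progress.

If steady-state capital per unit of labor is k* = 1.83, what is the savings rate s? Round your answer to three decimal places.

s ≈ 0.190

Steady state requires s·f(k) = (n + δ)·k, i.e. s·k^α = (n + δ)·k.
So s / (n + δ) = (k*)^(1−α) = 1.83^0.53 = 1.3775.
Therefore s = 1.3775 × (n + δ) = 1.3775 × 0.138 = 0.1901.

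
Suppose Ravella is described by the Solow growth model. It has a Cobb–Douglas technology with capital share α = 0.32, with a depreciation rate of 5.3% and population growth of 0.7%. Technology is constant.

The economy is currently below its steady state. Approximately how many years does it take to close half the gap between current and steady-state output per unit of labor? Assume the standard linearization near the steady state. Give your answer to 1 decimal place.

Near the steady state the convergence rate is λ = (1 − α)(n + δ).
λ = (1 − 0.32) × 0.060 = 0.68 × 0.060 = 0.0408
Half-life = ln 2 / λ = 0.6931 / 0.0408 ≈ 16.99 years

about 17.0 years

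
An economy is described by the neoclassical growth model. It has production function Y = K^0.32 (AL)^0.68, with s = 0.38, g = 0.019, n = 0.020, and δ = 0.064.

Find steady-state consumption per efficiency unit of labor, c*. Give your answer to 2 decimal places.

In steady state, investment equals break-even investment: s·k^α = (n + g + δ)·k.
Dividing both sides by k: k^(1−α) = s / (n + g + δ).
k^0.68 = 0.38 / (0.020 + 0.019 + 0.064) = 0.38 / 0.103 = 3.6893
k* = 3.6893^(1/0.68) ≈ 6.8193
y* = (k*)^α = 6.8193^0.32 ≈ 1.8484
c* = (1 − s)·y* = (1 − 0.38) × 1.8484 ≈ 1.1460

c* ≈ 1.15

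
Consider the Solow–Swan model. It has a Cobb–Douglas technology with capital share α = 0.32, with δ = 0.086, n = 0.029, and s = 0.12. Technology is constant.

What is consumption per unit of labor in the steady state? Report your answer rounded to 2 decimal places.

Steady state requires s·f(k) = (n + δ)·k, i.e. s·k^α = (n + δ)·k.
Rearranging, k^(1−α) = s / (n + δ).
k^0.68 = 0.12 / (0.029 + 0.086) = 0.12 / 0.115 = 1.0435
k* = 1.0435^(1/0.68) ≈ 1.0646
y* = (k*)^α = 1.0646^0.32 ≈ 1.0202
c* = (1 − s)·y* = (1 − 0.12) × 1.0202 ≈ 0.8978

c* ≈ 0.90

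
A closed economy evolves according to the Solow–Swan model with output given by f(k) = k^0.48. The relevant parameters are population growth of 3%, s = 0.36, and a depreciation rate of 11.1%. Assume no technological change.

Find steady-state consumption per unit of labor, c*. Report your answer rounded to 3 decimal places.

c* = 1.520

In steady state, investment equals break-even investment: s·k^α = (n + δ)·k.
Rearranging, k^(1−α) = s / (n + δ).
k^0.52 = 0.36 / (0.030 + 0.111) = 0.36 / 0.141 = 2.5532
k* = 2.5532^(1/0.52) ≈ 6.0653
y* = (k*)^α = 6.0653^0.48 ≈ 2.3756
c* = (1 − s)·y* = (1 − 0.36) × 2.3756 ≈ 1.5204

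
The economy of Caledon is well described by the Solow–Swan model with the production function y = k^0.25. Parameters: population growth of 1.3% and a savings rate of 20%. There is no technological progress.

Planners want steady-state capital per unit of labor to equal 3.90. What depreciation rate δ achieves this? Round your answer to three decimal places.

In steady state, investment equals break-even investment: s·k^α = (n + δ)·k.
So s / (n + δ) = (k*)^(1−α) = 3.90^0.75 = 2.7752.
Therefore n + δ = s / 2.7752 = 0.20 / 2.7752 = 0.0721, so δ = 0.0721 − 0.013 = 0.0591.

δ ≈ 0.059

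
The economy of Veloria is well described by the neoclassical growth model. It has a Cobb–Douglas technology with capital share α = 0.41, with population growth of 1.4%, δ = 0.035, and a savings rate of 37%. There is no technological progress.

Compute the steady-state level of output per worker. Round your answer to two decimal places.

y* ≈ 4.08

In steady state, investment equals break-even investment: s·k^α = (n + δ)·k.
Dividing both sides by k: k^(1−α) = s / (n + δ).
k^0.59 = 0.37 / (0.014 + 0.035) = 0.37 / 0.049 = 7.5510
k* = 7.5510^(1/0.59) ≈ 30.7711
y* = (k*)^α = 30.7711^0.41 ≈ 4.0751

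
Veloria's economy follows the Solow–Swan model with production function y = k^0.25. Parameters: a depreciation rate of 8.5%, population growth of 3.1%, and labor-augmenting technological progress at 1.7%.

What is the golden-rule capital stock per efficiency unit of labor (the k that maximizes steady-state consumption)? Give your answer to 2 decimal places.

k_gold ≈ 2.32

The golden rule sets f'(k) = n + g + δ, i.e. α·k^(α−1) = n + g + δ.
So k^(1−α) = α / (n + g + δ) = 0.25 / 0.133 = 1.8797.
k_gold = 1.8797^(1/0.75) ≈ 2.3198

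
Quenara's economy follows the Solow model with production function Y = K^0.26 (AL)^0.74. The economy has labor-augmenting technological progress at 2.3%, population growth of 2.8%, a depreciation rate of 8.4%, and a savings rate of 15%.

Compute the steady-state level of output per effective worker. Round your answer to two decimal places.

y* = 1.04

In steady state, investment equals break-even investment: s·k^α = (n + g + δ)·k.
Dividing both sides by k: k^(1−α) = s / (n + g + δ).
k^0.74 = 0.15 / (0.028 + 0.023 + 0.084) = 0.15 / 0.135 = 1.1111
k* = 1.1111^(1/0.74) ≈ 1.1530
y* = (k*)^α = 1.1530^0.26 ≈ 1.0377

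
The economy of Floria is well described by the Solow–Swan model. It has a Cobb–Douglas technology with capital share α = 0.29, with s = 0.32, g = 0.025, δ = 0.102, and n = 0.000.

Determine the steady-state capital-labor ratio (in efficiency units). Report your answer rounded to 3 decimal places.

At the steady state, Δk = 0, so s·k^α = (n + g + δ)·k.
Rearranging, k^(1−α) = s / (n + g + δ).
k^0.71 = 0.32 / (0.000 + 0.025 + 0.102) = 0.32 / 0.127 = 2.5197
k* = 2.5197^(1/0.71) ≈ 3.6752

k* = 3.675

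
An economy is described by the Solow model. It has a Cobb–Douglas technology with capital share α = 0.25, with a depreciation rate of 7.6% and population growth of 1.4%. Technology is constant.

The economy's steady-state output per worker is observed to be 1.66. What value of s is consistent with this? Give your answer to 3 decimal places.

At the steady state, Δk = 0, so s·k^α = (n + δ)·k.
Since y* = [s/(n + δ)]^(α/(1−α)), we have s/(n + δ) = (y*)^((1−α)/α) = 1.66^3 = 4.5743.
Therefore s = 4.5743 × (n + δ) = 4.5743 × 0.090 = 0.4117.

s ≈ 0.412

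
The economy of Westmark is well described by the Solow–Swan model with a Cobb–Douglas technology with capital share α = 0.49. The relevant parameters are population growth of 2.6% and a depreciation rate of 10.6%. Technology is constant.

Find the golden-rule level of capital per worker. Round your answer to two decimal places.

k_gold ≈ 13.09

The golden rule sets f'(k) = n + δ, i.e. α·k^(α−1) = n + δ.
So k^(1−α) = α / (n + δ) = 0.49 / 0.132 = 3.7121.
k_gold = 3.7121^(1/0.51) ≈ 13.0888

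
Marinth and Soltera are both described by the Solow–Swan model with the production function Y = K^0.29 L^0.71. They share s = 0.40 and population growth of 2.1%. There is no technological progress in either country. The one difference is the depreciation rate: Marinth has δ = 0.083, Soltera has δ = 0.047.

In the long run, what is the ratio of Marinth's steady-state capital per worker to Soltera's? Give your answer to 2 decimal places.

k*_M / k*_S ≈ 0.55

Steady-state k* = [s/(n + δ)]^(1/(1−α)), so the ratio is [ (s_M/(n + δ)_M) / (s_S/(n + δ)_S) ]^1.4085.
s_M/(n + δ)_M = 0.40/0.104 = 3.8462; s_S/(n + δ)_S = 0.40/0.068 = 5.8824.
Ratio = (3.8462/5.8824)^1.4085 = 0.6538^1.4085 ≈ 0.5496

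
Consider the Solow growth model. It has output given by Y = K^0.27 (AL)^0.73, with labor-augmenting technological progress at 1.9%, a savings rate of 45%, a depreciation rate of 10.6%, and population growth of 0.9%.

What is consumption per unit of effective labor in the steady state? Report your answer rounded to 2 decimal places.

In steady state, investment equals break-even investment: s·k^α = (n + g + δ)·k.
Dividing both sides by k: k^(1−α) = s / (n + g + δ).
k^0.73 = 0.45 / (0.009 + 0.019 + 0.106) = 0.45 / 0.134 = 3.3582
k* = 3.3582^(1/0.73) ≈ 5.2565
y* = (k*)^α = 5.2565^0.27 ≈ 1.5653
c* = (1 − s)·y* = (1 − 0.45) × 1.5653 ≈ 0.8609

c* ≈ 0.86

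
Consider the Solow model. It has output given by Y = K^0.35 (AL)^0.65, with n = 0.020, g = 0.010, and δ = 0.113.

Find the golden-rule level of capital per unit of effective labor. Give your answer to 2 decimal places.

k_gold ≈ 3.96

The golden rule sets f'(k) = n + g + δ, i.e. α·k^(α−1) = n + g + δ.
So k^(1−α) = α / (n + g + δ) = 0.35 / 0.143 = 2.4476.
k_gold = 2.4476^(1/0.65) ≈ 3.9633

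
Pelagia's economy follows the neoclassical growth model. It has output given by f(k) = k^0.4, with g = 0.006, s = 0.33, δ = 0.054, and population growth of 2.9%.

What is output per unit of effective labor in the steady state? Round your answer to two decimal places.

y* = 2.40

In steady state, investment equals break-even investment: s·k^α = (n + g + δ)·k.
Rearranging, k^(1−α) = s / (n + g + δ).
k^0.6 = 0.33 / (0.029 + 0.006 + 0.054) = 0.33 / 0.089 = 3.7079
k* = 3.7079^(1/0.6) ≈ 8.8827
y* = (k*)^α = 8.8827^0.4 ≈ 2.3956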